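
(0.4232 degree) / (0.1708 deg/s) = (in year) 7.857e-08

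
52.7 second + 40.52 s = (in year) 2.956e-06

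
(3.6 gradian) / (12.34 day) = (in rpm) 5.065e-07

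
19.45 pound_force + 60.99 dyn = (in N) 86.52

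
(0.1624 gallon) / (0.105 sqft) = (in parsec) 2.042e-18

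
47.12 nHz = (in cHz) 4.712e-06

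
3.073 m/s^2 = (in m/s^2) 3.073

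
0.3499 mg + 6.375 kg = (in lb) 14.05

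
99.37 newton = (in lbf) 22.34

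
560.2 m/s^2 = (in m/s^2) 560.2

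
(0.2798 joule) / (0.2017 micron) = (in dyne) 1.387e+11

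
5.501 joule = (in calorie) 1.315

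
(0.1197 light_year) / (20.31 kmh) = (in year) 6.365e+06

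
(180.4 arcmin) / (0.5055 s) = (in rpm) 0.9913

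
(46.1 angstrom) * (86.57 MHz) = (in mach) 0.001172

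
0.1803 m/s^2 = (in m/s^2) 0.1803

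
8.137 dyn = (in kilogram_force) 8.297e-06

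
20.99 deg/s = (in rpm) 3.498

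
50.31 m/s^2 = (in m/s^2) 50.31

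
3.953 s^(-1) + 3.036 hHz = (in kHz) 0.3076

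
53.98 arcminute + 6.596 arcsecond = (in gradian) 1.002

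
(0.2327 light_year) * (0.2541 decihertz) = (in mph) 1.251e+14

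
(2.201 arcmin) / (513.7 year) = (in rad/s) 3.952e-14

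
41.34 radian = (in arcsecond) 8.527e+06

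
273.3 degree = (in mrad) 4770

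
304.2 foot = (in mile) 0.05761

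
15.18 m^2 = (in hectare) 0.001518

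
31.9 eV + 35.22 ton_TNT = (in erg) 1.474e+18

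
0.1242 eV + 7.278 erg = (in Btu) 6.898e-10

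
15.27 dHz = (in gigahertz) 1.527e-09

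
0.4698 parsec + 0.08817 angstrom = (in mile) 9.008e+12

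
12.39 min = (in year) 2.357e-05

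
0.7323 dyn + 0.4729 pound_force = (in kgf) 0.2145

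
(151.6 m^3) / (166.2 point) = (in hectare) 0.2586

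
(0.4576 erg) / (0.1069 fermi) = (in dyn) 4.281e+13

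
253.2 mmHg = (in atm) 0.3332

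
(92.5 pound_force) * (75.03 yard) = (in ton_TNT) 6.747e-06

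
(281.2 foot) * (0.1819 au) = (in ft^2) 2.51e+13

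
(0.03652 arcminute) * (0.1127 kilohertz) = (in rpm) 0.01143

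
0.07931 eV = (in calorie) 3.037e-21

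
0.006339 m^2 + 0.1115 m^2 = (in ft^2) 1.268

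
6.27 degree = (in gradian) 6.967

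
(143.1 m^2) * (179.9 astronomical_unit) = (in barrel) 2.422e+16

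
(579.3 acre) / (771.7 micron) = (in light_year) 3.211e-07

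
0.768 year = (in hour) 6728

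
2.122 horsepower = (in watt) 1582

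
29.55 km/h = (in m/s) 8.208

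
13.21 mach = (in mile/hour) 1.006e+04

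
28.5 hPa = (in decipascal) 2.85e+04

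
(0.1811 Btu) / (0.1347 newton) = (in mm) 1.418e+06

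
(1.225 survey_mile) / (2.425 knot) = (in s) 1580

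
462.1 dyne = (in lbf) 0.001039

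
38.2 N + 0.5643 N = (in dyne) 3.876e+06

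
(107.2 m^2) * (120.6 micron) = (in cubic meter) 0.01293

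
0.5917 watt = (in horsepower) 0.0007935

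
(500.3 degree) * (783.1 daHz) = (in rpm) 6.53e+05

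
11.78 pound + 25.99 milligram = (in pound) 11.78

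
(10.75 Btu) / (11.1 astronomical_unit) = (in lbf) 1.535e-09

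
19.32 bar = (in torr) 1.449e+04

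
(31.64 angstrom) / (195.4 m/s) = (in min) 2.699e-13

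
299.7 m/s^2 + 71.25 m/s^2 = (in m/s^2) 370.9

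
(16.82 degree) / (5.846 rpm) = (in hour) 0.0001332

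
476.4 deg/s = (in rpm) 79.4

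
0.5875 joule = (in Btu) 0.0005568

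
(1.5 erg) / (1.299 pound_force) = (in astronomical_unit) 1.735e-19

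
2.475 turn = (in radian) 15.55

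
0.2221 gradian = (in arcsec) 719.6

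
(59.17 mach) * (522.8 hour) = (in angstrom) 3.792e+20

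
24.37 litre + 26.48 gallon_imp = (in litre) 144.8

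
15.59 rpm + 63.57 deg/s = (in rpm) 26.19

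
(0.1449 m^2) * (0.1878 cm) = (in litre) 0.2721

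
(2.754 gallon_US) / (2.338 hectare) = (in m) 4.459e-07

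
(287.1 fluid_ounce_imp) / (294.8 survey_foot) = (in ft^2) 0.0009772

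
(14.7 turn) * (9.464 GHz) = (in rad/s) 8.741e+11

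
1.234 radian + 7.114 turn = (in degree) 2632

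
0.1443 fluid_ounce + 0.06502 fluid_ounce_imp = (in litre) 0.006115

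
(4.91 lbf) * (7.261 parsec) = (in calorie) 1.17e+18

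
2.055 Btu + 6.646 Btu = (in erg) 9.18e+10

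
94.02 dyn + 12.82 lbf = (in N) 57.03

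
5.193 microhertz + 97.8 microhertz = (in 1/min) 0.00618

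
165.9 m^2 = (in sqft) 1786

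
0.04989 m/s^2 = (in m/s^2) 0.04989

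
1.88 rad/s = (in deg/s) 107.7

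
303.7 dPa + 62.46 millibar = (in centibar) 6.276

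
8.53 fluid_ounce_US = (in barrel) 0.001587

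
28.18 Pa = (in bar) 0.0002818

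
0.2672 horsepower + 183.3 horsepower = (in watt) 1.369e+05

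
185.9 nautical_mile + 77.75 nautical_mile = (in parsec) 1.582e-11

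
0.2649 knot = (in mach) 0.0004002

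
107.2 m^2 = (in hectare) 0.01072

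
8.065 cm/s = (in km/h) 0.2903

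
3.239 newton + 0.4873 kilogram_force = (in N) 8.018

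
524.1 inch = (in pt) 3.774e+04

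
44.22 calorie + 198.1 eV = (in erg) 1.85e+09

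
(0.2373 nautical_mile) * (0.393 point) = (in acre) 1.506e-05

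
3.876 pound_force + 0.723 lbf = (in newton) 20.46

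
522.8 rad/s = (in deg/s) 2.995e+04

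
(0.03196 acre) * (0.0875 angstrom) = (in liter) 1.132e-06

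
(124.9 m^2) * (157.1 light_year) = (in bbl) 1.168e+21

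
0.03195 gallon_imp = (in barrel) 0.0009136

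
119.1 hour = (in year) 0.0136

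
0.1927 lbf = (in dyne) 8.572e+04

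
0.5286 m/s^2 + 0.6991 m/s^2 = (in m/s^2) 1.228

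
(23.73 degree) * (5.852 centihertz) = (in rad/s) 0.02424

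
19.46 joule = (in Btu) 0.01844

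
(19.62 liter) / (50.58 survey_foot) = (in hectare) 1.273e-07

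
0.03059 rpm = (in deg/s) 0.1835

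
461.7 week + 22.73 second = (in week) 461.7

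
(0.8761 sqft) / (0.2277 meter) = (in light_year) 3.778e-17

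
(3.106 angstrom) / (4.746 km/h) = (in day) 2.727e-15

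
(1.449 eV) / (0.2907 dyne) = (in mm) 7.986e-11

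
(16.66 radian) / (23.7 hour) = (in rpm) 0.001865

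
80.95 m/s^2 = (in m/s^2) 80.95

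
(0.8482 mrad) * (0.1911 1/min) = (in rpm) 2.58e-05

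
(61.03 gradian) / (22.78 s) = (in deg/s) 2.411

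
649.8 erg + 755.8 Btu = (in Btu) 755.8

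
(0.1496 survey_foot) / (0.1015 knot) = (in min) 0.01455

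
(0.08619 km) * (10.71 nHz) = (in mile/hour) 2.065e-06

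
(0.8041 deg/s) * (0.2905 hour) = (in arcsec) 3.027e+06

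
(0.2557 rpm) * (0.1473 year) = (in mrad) 1.244e+08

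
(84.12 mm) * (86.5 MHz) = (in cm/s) 7.276e+08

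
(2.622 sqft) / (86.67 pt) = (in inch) 313.7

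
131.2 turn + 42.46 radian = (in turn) 138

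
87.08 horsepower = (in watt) 6.494e+04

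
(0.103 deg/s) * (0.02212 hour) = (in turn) 0.02278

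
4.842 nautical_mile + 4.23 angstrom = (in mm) 8.967e+06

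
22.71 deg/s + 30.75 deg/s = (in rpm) 8.91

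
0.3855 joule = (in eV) 2.406e+18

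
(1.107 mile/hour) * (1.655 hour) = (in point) 8.358e+06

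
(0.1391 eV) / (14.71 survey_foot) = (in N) 4.971e-21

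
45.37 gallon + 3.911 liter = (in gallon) 46.4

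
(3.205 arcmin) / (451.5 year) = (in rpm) 6.253e-13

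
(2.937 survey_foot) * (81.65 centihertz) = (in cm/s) 73.09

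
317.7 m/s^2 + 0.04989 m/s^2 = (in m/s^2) 317.7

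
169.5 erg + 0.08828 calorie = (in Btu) 0.0003501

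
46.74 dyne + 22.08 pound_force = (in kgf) 10.02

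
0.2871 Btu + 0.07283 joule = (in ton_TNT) 7.241e-08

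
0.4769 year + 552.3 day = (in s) 6.276e+07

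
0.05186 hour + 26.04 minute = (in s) 1749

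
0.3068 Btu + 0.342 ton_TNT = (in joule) 1.431e+09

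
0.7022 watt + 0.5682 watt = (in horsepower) 0.001704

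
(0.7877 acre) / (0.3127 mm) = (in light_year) 1.078e-09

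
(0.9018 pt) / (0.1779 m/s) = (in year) 5.671e-11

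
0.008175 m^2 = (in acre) 2.02e-06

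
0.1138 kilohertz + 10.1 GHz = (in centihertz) 1.01e+12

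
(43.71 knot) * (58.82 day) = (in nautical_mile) 6.17e+04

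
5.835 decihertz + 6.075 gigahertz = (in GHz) 6.075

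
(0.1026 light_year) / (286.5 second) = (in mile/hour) 7.579e+12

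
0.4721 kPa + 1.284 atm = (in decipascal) 1.306e+06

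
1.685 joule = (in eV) 1.052e+19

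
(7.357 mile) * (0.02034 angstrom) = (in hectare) 2.408e-12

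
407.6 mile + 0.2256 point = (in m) 6.56e+05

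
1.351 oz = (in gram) 38.3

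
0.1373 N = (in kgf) 0.014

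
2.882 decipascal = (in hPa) 0.002882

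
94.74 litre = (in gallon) 25.03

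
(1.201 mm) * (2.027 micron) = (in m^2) 2.434e-09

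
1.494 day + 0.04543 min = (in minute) 2151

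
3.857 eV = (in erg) 6.18e-12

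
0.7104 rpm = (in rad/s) 0.07439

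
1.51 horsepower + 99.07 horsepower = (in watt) 7.5e+04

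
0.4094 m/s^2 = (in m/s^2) 0.4094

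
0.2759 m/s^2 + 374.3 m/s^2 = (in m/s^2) 374.6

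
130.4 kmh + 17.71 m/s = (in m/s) 53.93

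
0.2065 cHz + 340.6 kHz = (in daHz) 3.406e+04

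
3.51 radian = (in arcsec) 7.24e+05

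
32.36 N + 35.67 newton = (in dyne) 6.803e+06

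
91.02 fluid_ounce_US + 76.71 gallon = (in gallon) 77.42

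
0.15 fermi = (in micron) 1.5e-10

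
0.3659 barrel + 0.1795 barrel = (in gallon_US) 22.91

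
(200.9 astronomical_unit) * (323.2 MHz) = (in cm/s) 9.714e+23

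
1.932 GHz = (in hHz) 1.932e+07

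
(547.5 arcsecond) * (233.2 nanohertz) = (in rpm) 5.911e-09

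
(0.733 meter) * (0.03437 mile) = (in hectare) 0.004054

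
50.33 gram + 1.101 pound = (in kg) 0.5497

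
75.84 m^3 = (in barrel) 477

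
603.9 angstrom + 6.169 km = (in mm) 6.169e+06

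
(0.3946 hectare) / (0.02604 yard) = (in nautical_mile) 89.48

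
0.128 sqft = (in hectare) 1.189e-06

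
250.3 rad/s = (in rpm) 2390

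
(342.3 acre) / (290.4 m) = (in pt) 1.352e+07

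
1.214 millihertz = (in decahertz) 0.0001214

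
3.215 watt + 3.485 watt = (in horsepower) 0.008985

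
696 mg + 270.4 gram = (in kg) 0.2711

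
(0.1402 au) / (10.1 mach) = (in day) 70.59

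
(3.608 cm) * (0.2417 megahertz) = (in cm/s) 8.721e+05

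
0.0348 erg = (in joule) 3.48e-09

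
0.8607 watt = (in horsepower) 0.001154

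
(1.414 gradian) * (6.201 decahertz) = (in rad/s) 1.377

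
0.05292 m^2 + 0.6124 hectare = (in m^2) 6124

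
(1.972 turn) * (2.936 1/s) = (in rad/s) 36.38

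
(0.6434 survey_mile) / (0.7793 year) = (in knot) 8.19e-05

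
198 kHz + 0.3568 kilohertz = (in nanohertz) 1.984e+14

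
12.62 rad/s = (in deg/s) 723.1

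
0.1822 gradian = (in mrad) 2.862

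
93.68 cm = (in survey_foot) 3.073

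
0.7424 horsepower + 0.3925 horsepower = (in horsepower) 1.135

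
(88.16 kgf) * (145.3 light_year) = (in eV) 7.418e+39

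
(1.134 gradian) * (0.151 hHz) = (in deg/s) 15.41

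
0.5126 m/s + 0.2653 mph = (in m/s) 0.6312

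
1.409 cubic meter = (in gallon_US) 372.2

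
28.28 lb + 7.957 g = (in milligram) 1.284e+07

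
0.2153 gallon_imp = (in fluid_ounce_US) 33.1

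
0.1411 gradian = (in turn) 0.0003528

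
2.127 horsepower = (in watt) 1586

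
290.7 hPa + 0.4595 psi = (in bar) 0.3224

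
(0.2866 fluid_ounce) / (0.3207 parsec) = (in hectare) 8.565e-26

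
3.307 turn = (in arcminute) 7.143e+04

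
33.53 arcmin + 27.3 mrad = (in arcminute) 127.4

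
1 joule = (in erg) 1e+07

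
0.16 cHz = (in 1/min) 0.096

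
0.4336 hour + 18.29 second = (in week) 0.002611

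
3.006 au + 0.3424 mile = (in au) 3.006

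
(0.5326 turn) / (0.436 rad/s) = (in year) 2.434e-07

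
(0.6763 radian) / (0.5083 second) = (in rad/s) 1.331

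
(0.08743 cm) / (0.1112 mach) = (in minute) 3.848e-07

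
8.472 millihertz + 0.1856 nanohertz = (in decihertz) 0.08472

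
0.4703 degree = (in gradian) 0.5226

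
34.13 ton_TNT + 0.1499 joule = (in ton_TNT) 34.13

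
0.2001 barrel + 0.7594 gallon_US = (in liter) 34.69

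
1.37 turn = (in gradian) 548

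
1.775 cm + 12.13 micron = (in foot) 0.05827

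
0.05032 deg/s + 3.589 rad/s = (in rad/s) 3.59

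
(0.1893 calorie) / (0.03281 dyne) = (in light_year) 2.552e-10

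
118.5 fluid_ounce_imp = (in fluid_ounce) 113.9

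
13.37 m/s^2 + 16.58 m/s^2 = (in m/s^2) 29.95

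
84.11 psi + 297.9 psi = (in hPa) 2.634e+04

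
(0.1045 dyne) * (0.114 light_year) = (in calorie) 2.694e+08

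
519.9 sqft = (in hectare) 0.00483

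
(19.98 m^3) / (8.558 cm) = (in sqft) 2513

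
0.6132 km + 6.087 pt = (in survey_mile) 0.381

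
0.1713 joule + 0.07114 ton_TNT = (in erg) 2.976e+15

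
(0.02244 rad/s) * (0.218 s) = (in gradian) 0.3114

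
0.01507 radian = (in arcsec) 3108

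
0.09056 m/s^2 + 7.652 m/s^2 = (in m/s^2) 7.743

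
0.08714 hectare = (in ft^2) 9380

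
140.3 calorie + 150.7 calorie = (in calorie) 291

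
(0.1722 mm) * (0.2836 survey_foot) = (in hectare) 1.489e-09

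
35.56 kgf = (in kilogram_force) 35.56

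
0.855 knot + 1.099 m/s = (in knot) 2.991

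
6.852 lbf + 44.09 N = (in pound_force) 16.76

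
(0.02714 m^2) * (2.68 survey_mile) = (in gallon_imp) 2.575e+04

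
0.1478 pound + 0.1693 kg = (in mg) 2.363e+05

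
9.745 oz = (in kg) 0.2763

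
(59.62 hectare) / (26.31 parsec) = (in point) 2.082e-09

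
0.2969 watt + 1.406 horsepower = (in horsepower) 1.406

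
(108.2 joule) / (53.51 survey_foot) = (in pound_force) 1.491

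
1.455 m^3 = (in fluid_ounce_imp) 5.121e+04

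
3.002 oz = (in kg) 0.08511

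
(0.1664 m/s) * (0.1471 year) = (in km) 771.9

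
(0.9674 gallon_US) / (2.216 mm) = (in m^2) 1.653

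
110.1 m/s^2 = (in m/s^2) 110.1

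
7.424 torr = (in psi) 0.1436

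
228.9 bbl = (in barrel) 228.9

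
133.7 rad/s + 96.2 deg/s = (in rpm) 1293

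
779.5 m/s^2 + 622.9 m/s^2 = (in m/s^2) 1402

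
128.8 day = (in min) 1.855e+05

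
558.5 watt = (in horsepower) 0.749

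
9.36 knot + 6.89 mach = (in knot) 4570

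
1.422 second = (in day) 1.646e-05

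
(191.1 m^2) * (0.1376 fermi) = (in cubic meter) 2.63e-14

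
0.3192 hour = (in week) 0.0019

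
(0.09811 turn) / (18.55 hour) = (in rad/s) 9.231e-06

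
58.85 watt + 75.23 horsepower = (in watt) 5.616e+04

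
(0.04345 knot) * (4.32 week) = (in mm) 5.84e+07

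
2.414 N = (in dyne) 2.414e+05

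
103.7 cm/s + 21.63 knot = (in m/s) 12.16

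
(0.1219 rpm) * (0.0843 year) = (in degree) 1.944e+06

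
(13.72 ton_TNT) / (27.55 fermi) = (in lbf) 4.684e+23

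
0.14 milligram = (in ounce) 4.938e-06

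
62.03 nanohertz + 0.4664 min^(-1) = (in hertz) 0.007773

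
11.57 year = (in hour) 1.014e+05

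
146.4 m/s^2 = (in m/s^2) 146.4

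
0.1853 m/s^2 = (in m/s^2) 0.1853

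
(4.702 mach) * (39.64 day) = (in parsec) 1.777e-07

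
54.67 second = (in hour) 0.01519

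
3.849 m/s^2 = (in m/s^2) 3.849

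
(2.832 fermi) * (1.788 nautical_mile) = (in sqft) 1.009e-10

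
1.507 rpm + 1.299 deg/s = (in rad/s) 0.1805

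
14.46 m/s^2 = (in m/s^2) 14.46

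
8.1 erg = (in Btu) 7.677e-10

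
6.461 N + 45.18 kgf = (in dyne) 4.495e+07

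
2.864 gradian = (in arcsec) 9279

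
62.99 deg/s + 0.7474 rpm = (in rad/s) 1.178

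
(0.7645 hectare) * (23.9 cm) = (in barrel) 1.149e+04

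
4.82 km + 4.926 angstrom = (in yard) 5271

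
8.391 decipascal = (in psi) 0.0001217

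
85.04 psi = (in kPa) 586.3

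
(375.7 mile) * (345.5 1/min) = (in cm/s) 3.482e+08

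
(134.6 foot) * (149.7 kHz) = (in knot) 1.194e+07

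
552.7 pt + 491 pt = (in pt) 1044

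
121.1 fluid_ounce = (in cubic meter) 0.003581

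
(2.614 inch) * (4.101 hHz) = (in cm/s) 2723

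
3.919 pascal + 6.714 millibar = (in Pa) 675.3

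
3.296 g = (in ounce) 0.1163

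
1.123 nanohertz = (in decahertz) 1.123e-10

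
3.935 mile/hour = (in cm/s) 175.9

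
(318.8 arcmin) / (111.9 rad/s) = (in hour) 2.302e-07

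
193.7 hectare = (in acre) 478.6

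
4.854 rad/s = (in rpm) 46.35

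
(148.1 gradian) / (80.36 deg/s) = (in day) 1.92e-05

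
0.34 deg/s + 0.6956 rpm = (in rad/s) 0.07878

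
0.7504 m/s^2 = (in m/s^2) 0.7504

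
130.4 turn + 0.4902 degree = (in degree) 4.694e+04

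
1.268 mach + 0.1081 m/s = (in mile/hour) 966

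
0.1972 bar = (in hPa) 197.2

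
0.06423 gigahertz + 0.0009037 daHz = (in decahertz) 6.423e+06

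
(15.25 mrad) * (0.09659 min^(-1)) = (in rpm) 0.0002344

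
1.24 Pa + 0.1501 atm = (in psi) 2.206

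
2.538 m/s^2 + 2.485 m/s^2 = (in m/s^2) 5.023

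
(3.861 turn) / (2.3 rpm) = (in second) 100.7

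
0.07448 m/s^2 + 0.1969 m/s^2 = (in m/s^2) 0.2714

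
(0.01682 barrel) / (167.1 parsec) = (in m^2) 5.186e-22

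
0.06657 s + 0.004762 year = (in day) 1.738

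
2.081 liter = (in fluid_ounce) 70.37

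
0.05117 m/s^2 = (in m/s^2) 0.05117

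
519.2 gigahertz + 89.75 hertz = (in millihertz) 5.192e+14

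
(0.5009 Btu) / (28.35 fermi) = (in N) 1.864e+16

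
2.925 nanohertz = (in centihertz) 2.925e-07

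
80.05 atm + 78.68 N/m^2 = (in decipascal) 8.111e+07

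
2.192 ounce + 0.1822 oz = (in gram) 67.31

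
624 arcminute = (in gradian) 11.56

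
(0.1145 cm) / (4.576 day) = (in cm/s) 2.896e-07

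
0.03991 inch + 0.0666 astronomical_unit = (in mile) 6.191e+06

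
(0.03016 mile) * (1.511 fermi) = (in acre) 1.812e-17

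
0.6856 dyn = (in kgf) 6.991e-07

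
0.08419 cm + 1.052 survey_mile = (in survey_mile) 1.052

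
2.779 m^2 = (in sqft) 29.91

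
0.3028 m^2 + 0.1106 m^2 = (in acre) 0.0001022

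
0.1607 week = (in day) 1.125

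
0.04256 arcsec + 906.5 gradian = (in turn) 2.266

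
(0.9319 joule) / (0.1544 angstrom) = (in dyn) 6.036e+15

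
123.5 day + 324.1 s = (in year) 0.3384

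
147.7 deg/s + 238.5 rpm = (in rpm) 263.1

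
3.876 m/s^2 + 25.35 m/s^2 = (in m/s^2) 29.23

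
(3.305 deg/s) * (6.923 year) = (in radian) 1.259e+07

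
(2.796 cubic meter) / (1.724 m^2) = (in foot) 5.321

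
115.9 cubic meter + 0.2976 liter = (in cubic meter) 115.9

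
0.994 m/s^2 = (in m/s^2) 0.994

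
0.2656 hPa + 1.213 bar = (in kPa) 121.3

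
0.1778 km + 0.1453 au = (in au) 0.1453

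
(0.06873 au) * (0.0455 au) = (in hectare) 6.999e+15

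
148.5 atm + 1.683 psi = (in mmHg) 1.129e+05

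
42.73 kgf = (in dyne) 4.19e+07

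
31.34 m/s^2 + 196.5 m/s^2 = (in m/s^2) 227.8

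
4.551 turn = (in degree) 1638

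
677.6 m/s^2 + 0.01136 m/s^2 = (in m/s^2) 677.6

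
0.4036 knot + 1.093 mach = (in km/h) 1341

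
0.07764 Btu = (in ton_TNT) 1.958e-08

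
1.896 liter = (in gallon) 0.5009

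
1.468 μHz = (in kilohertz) 1.468e-09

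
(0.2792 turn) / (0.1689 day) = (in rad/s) 0.0001202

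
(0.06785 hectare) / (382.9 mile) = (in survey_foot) 0.003612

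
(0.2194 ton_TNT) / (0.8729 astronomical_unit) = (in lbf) 0.00158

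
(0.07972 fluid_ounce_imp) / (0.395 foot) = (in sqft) 0.0002025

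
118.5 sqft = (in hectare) 0.001101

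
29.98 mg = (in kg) 2.998e-05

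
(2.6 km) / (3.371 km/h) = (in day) 0.03214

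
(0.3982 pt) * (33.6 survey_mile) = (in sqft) 81.76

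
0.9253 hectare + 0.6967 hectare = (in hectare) 1.622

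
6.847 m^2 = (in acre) 0.001692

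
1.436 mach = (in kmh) 1760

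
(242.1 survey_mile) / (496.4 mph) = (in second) 1756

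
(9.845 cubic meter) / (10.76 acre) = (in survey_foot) 0.0007418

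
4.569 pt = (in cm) 0.1612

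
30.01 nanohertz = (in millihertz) 3.001e-05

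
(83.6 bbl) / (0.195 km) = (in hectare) 6.816e-06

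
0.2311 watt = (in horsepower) 0.0003099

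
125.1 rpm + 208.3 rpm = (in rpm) 333.4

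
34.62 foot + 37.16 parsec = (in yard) 1.254e+18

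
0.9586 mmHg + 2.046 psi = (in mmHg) 106.8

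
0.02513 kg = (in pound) 0.0554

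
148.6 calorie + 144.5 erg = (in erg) 6.217e+09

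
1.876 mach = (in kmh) 2300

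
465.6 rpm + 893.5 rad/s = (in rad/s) 942.3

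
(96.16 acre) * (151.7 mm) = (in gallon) 1.559e+07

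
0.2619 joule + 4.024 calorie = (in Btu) 0.01621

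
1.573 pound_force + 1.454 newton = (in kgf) 0.8618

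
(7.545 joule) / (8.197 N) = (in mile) 0.0005719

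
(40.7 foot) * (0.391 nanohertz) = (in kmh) 1.746e-08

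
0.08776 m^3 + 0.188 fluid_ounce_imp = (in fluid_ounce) 2968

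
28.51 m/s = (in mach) 0.08373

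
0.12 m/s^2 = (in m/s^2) 0.12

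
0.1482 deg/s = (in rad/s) 0.002587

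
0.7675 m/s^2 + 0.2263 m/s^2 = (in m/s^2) 0.9938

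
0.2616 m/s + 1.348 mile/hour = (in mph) 1.933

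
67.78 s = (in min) 1.13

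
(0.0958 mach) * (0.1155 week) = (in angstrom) 2.279e+16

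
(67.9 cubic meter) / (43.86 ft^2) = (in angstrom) 1.666e+11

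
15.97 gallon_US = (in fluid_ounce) 2044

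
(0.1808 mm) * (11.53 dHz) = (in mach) 6.122e-07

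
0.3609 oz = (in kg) 0.01023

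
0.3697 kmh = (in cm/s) 10.27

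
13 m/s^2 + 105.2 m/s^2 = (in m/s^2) 118.2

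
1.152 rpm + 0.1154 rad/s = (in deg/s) 13.52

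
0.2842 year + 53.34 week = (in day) 477.1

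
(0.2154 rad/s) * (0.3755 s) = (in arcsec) 1.668e+04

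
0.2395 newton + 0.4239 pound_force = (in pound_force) 0.4777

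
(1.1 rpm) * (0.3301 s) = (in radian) 0.03802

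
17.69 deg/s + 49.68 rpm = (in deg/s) 315.8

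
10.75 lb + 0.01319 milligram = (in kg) 4.876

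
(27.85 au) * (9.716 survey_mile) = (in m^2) 6.515e+16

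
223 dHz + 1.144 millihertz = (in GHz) 2.23e-08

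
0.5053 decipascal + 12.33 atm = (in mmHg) 9371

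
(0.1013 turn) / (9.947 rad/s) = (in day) 7.406e-07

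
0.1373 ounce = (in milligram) 3892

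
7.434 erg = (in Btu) 7.046e-10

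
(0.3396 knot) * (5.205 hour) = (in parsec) 1.061e-13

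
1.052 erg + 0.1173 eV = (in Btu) 9.971e-11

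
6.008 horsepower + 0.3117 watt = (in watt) 4480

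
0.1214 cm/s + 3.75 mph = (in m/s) 1.678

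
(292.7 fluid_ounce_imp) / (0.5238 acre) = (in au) 2.623e-17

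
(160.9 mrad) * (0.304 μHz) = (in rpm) 4.671e-07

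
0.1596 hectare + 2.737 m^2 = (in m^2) 1599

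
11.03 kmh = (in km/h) 11.03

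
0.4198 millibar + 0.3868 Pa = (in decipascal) 423.7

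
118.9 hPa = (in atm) 0.1173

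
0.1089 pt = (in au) 2.568e-16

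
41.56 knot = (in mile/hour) 47.83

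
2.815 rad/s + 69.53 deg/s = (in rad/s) 4.029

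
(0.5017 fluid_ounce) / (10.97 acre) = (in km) 3.342e-13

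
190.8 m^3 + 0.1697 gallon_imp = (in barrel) 1200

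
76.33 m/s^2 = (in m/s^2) 76.33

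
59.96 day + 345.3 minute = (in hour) 1445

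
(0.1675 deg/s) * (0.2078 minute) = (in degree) 2.088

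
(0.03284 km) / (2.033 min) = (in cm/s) 26.92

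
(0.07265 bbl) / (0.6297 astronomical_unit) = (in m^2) 1.226e-13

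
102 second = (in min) 1.7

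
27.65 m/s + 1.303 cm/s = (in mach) 0.08124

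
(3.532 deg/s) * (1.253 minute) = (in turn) 0.7376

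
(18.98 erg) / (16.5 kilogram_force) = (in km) 1.173e-11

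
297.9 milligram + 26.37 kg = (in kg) 26.37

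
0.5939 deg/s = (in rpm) 0.09898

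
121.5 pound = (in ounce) 1944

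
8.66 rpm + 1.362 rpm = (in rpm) 10.02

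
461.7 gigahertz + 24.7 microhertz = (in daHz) 4.617e+10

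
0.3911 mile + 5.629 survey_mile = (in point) 2.746e+07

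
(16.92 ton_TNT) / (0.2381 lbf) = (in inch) 2.632e+12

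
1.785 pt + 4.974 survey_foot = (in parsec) 4.915e-17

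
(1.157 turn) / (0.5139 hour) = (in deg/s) 0.2251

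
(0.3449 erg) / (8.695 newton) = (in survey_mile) 2.465e-12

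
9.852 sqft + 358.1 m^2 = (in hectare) 0.0359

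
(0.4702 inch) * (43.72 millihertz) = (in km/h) 0.00188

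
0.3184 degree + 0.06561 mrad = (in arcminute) 19.33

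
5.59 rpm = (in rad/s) 0.5854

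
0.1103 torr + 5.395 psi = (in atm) 0.3673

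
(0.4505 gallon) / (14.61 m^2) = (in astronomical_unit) 7.802e-16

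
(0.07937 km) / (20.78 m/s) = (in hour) 0.001061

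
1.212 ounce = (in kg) 0.03436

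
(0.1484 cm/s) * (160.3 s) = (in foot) 0.7805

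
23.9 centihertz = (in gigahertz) 2.39e-10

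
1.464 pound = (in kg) 0.6641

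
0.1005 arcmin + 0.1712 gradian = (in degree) 0.1558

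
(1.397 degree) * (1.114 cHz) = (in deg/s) 0.01556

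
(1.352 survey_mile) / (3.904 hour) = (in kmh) 0.5573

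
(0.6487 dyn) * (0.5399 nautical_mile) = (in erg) 6.486e+04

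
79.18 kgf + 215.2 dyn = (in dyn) 7.765e+07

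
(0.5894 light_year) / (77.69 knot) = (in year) 4.424e+06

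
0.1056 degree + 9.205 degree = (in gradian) 10.35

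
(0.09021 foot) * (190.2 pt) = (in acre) 4.559e-07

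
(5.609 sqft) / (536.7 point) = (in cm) 275.2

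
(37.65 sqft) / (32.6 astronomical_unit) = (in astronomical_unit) 4.794e-24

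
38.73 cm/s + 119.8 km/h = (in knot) 65.44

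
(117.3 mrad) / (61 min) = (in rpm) 0.000306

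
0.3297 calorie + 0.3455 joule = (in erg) 1.725e+07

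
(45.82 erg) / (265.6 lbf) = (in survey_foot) 1.272e-08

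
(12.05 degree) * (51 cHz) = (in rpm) 1.024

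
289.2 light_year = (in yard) 2.992e+18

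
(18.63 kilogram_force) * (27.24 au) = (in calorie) 1.779e+14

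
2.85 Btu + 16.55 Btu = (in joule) 2.047e+04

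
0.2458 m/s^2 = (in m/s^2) 0.2458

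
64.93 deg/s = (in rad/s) 1.133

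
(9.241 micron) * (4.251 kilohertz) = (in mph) 0.08787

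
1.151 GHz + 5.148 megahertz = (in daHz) 1.156e+08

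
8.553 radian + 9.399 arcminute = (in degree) 490.2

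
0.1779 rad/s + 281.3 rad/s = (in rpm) 2688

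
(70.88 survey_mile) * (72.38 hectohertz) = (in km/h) 2.972e+09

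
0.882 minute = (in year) 1.678e-06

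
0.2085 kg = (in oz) 7.355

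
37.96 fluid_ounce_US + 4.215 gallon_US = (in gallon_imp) 3.757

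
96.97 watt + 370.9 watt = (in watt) 467.9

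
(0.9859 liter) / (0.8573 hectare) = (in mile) 7.146e-11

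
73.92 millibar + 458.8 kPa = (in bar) 4.662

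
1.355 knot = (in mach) 0.002047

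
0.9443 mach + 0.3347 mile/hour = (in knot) 625.3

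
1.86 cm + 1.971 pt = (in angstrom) 1.93e+08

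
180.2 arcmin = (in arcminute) 180.2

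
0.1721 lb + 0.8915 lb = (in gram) 482.4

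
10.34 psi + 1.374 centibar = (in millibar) 726.7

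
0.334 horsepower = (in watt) 249.1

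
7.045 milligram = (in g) 0.007045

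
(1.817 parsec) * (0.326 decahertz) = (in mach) 5.368e+14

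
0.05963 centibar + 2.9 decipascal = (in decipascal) 599.2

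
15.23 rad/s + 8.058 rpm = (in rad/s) 16.07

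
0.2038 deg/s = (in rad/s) 0.003557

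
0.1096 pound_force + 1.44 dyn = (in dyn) 4.875e+04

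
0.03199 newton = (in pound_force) 0.007192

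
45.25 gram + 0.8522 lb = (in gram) 431.8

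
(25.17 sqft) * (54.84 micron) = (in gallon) 0.03388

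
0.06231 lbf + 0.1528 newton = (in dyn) 4.3e+04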